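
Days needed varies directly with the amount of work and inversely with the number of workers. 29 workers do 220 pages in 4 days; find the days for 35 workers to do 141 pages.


Days ∝ work / workers, so d₂ = d₁ × (m₁/m₂) × (w₂/w₁)
Workers factor (inverse): 29/35 ≈ 0.8286
Work factor (direct): 141/220 ≈ 0.6409
d₂ = 4 × 29/35 × 141/220 = (4 × 29 × 141) / (35 × 220) = 16356/7700
≈ 2.12 days

2.12 days


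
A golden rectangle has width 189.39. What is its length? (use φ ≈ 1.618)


φ = (1 + √5) / 2 ≈ 1.618
Length = width × φ = 189.39 × 1.618 = 306.43302
≈ 306.43

306.43


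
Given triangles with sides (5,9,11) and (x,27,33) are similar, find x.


Scale factor = 27/9 = 3
Missing side = 5 × 3
= 15.0

15.0


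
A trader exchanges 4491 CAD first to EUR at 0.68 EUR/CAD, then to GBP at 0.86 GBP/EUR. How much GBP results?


Step 1: 4491 CAD × 0.68 = 3053.88 EUR
Step 2: 3053.88 EUR × 0.86 = 2626.34 GBP
Implied rate CAD→GBP = 0.68 × 0.86 = 0.5848
= 2626.34 GBP

2626.34 GBP


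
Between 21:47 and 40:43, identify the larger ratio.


21/47 = 0.4468
40/43 = 0.9302
0.4468 < 0.9302, so 21:47 is less
= 40:43

40:43


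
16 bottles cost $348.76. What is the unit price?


Unit rate = total / quantity
= 348.76 / 16
= $21.80 per unit

$21.80 per unit


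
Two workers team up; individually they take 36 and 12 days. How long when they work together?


Rate of A = 1/36 per day
Rate of B = 1/12 per day
Combined rate = 1/36 + 1/12 = 48/432 ≈ 0.1111 per day
Days = 1 / combined rate = 432/48
= 9.00 days

9.00 days


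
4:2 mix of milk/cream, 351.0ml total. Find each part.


Total parts = 4 + 2 = 6
milk: 351.0 × 4/6 = 234.0ml
cream: 351.0 × 2/6 = 117.0ml
= 234.0ml and 117.0ml

234.0ml and 117.0ml


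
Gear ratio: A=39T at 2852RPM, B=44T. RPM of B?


Gear ratio = 39:44 = 39:44
RPM_B = RPM_A × (teeth_A / teeth_B)
= 2852 × (39/44)
= 2527.9 RPM

2527.9 RPM


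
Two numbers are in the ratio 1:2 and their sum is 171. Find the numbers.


Let A = 1k, B = 2k.
1k + 2k = 171
3k = 171 → k = 171/3 = 57
A = 1×57 = 57, B = 2×57 = 114
= A = 57, B = 114

A = 57, B = 114


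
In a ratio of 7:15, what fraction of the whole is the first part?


Total parts = 7 + 15 = 22
First part: 7/22 = 7/22
= 7/22

7/22


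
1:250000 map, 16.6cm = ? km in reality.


Real distance = map distance × scale
= 16.6cm × 250000
= 4150000 cm = 41500.0 m
= 41.500 km

41.500 km


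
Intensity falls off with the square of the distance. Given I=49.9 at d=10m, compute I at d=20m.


I₁d₁² = I₂d₂²
I₂ = I₁ × (d₁/d₂)²
= 49.9 × (10/20)²
= 49.9 × 100/400
= 4990/400
= 12.4750

12.4750


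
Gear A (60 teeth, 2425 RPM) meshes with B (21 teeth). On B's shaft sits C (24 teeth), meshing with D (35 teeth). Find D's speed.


Stage 1: RPM_B = RPM_A × t_A/t_B = 2425 × 60/21 = 145500/21 ≈ 6928.57
B and C share a shaft → RPM_C = RPM_B
Stage 2: RPM_D = RPM_C × t_C/t_D = RPM_A × (t_A×t_C)/(t_B×t_D)
Overall ratio = (60×24)/(21×35) = 1440/735
RPM_D = 2425 × 1440/735 = 3492000/735
≈ 4751.02 RPM

4751.02 RPM


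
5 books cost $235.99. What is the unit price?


Unit rate = total / quantity
= 235.99 / 5
= $47.20 per unit

$47.20 per unit


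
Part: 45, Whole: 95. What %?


Percentage = (part / whole) × 100
= (45 / 95) × 100
≈ 47.37%

47.37%


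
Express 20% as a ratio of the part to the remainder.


20% means 20 parts out of 100; remainder = 80
Part : remainder = 20:80
GCD = 20
= 1:4

1:4


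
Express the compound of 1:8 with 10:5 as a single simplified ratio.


Compound ratio = (1×10) : (8×5)
= 10:40
GCD = 10
= 1:4

1:4


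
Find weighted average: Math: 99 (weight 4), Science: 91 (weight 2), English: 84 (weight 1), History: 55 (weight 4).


Numerator = 99×4 + 91×2 + 84×1 + 55×4
= 396 + 182 + 84 + 220
= 882
Total weight = 11
Weighted avg = 882/11
= 80.18

80.18


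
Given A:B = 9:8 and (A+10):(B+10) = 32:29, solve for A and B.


Let A = 9k, B = 8k.
(9k + 10) / (8k + 10) = 32/29
Cross-multiply: 29(9k + 10) = 32(8k + 10)
261k + 290 = 256k + 320
261k - 256k = 320 - 290
5k = 30
k = 30/5 = 6
A = 9×6 = 54, B = 8×6 = 48
= A = 54, B = 48

A = 54, B = 48


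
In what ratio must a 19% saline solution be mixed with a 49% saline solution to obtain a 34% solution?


Let x parts of 19% mix with y parts of 49%.
19x + 49y = 34(x + y)
19x + 49y = 34x + 34y
x(19 - 34) = y(34 - 49)
x/y = (49 - 34)/(34 - 19) = 15/15
Simplify: 1:1
= 1:1

1:1


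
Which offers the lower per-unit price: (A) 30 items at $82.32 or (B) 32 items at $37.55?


Deal A: $82.32/30 = $2.7440/unit
Deal B: $37.55/32 = $1.1734/unit
B is cheaper per unit
= Deal B

Deal B


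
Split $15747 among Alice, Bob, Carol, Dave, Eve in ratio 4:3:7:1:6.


Total parts = 4 + 3 + 7 + 1 + 6 = 21
Alice: 15747 × 4/21 = 2999.43
Bob: 15747 × 3/21 = 2249.57
Carol: 15747 × 7/21 = 5249.00
Dave: 15747 × 1/21 = 749.86
Eve: 15747 × 6/21 = 4499.14
= Alice: $2999.43, Bob: $2249.57, Carol: $5249.00, Dave: $749.86, Eve: $4499.14

Alice: $2999.43, Bob: $2249.57, Carol: $5249.00, Dave: $749.86, Eve: $4499.14


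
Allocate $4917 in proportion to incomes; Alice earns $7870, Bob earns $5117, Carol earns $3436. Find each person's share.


Total income = 7870 + 5117 + 3436 = $16423
Alice: $4917 × 7870/16423 = $2356.26
Bob: $4917 × 5117/16423 = $1532.02
Carol: $4917 × 3436/16423 = $1028.73
= Alice: $2356.26, Bob: $1532.02, Carol: $1028.73

Alice: $2356.26, Bob: $1532.02, Carol: $1028.73


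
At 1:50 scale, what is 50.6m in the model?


Model size = real / scale
= 50.6 / 50
= 1.0120 m

1.0120 m


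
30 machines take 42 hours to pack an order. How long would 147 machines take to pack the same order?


Inverse proportion: x × y = constant
k = 30 × 42 = 1260
y₂ = k / 147 = 1260 / 147
= 8.57

8.57


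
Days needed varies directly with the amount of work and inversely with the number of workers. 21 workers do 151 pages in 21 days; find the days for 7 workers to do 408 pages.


Days ∝ work / workers, so d₂ = d₁ × (m₁/m₂) × (w₂/w₁)
Workers factor (inverse): 21/7 = 3.0000
Work factor (direct): 408/151 ≈ 2.7020
d₂ = 21 × 21/7 × 408/151 = (21 × 21 × 408) / (7 × 151) = 179928/1057
≈ 170.23 days

170.23 days


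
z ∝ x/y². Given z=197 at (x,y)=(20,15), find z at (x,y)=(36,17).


z = k·x/y²
Solve for k using the known point: k = z·y²/x = 197×225/20 = 44325/20 = 2216.2500
Now evaluate at x=36, y=17:
z = k × 36 / 289 = (44325 × 36) / (20 × 289) = 1595700/5780
≈ 276.0727

276.0727


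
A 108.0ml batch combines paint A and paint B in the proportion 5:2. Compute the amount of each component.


Total parts = 5 + 2 = 7
paint A: 108.0 × 5/7 = 77.1ml
paint B: 108.0 × 2/7 = 30.9ml
= 77.1ml and 30.9ml

77.1ml and 30.9ml


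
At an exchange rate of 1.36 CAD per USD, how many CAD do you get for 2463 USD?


Amount × rate = 2463 × 1.36
= 3349.68 CAD

3349.68 CAD


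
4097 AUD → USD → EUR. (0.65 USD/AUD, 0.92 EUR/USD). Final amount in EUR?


Step 1: 4097 AUD × 0.65 = 2663.05 USD
Step 2: 2663.05 USD × 0.92 = 2450.01 EUR
Implied rate AUD→EUR = 0.65 × 0.92 = 0.5980
= 2450.01 EUR

2450.01 EUR


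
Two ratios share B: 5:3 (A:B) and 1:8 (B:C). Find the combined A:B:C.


Match B: multiply A:B by 1 → 5:3
Multiply B:C by 3 → 3:24
Combined: 5:3:24
GCD = 1
= 5:3:24

5:3:24


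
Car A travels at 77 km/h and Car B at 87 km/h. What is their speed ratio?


Ratio = 77:87
GCD = 1
Simplified = 77:87
Time ratio (same distance) = 87:77
Speed ratio = 77:87

77:87


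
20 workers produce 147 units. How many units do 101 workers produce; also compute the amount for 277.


Direct proportion: y/x = constant
k = 147/20 = 7.3500
y at x=101: k × 101 = 147 × 101 / 20 = 14847/20 = 742.35
y at x=277: k × 277 = 147 × 277 / 20 = 40719/20 = 2035.95
= 742.35 and 2035.95

742.35 and 2035.95


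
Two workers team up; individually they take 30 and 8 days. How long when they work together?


Rate of A = 1/30 per day
Rate of B = 1/8 per day
Combined rate = 1/30 + 1/8 = 38/240 ≈ 0.1583 per day
Days = 1 / combined rate = 240/38
≈ 6.32 days

6.32 days


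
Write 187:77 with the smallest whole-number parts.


GCD(187, 77) = 11
187/11 : 77/11
= 17:7

17:7


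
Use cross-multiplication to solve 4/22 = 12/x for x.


Cross multiply: 4 × x = 22 × 12
4x = 264
x = 264 / 4
= 66.00

66.00


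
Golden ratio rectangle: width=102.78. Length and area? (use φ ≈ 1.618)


φ = (1 + √5) / 2 ≈ 1.618
Length = width × φ = 102.78 × 1.618 = 166.29804
≈ 166.30
Area = width × length = 102.78 × 166.29804 = 17092.1125512 ≈ 17092.11
= Length: 166.30, Area: 17092.11

Length: 166.30, Area: 17092.11


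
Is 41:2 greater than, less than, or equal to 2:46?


41/2 = 20.5000
2/46 = 0.0435
20.5000 > 0.0435, so 41:2 is greater
= greater than

greater than


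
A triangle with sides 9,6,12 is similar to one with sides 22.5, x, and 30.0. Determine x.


Scale factor = 22.5/9 = 2.5
Missing side = 6 × 2.5
= 15.0

15.0


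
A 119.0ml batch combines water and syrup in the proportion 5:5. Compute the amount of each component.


Total parts = 5 + 5 = 10
water: 119.0 × 5/10 = 59.5ml
syrup: 119.0 × 5/10 = 59.5ml
= 59.5ml and 59.5ml

59.5ml and 59.5ml


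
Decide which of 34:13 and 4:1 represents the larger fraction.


34/13 = 2.6154
4/1 = 4.0000
2.6154 < 4.0000, so 34:13 is less
= 4:1

4:1


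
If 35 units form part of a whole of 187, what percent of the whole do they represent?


Percentage = (part / whole) × 100
= (35 / 187) × 100
≈ 18.72%

18.72%


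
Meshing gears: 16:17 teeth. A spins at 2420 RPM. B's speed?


Gear ratio = 16:17 = 16:17
RPM_B = RPM_A × (teeth_A / teeth_B)
= 2420 × (16/17)
= 2277.6 RPM

2277.6 RPM


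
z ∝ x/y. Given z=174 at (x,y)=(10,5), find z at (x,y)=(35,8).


z = k·x/y
Solve for k using the known point: k = z·y/x = 174×5/10 = 870/10 = 87.0000
Now evaluate at x=35, y=8:
z = k × 35 / 8 = (870 × 35) / (10 × 8) = 30450/80
= 380.6250

380.6250


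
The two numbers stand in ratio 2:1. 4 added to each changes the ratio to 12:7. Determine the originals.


Let A = 2k, B = 1k.
(2k + 4) / (1k + 4) = 12/7
Cross-multiply: 7(2k + 4) = 12(1k + 4)
14k + 28 = 12k + 48
14k - 12k = 48 - 28
2k = 20
k = 20/2 = 10
A = 2×10 = 20, B = 1×10 = 10
= A = 20, B = 10

A = 20, B = 10


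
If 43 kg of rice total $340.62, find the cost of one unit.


Unit rate = total / quantity
= 340.62 / 43
= $7.92 per unit

$7.92 per unit


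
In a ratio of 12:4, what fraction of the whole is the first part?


Total parts = 12 + 4 = 16
First part: 12/16 = 3/4
= 3/4

3/4


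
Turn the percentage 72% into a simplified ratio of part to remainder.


72% means 72 parts out of 100; remainder = 28
Part : remainder = 72:28
GCD = 4
= 18:7

18:7


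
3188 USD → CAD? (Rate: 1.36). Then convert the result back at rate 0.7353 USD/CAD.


Amount × rate = 3188 × 1.36 = 4335.68 CAD
Round-trip: 4335.68 × 0.7353 = 3188.03 USD
= 4335.68 CAD, then 3188.03 USD

4335.68 CAD, then 3188.03 USD


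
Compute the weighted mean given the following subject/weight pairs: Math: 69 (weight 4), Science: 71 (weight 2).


Numerator = 69×4 + 71×2
= 276 + 142
= 418
Total weight = 6
Weighted avg = 418/6
= 69.67

69.67


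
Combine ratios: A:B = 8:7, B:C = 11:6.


Match B: multiply A:B by 11 → 88:77
Multiply B:C by 7 → 77:42
Combined: 88:77:42
GCD = 1
= 88:77:42

88:77:42


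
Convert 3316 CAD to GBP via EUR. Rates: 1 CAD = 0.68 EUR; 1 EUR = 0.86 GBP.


Step 1: 3316 CAD × 0.68 = 2254.88 EUR
Step 2: 2254.88 EUR × 0.86 = 1939.20 GBP
Implied rate CAD→GBP = 0.68 × 0.86 = 0.5848
= 1939.20 GBP

1939.20 GBP


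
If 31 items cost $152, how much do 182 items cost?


Direct proportion: y/x = constant
k = 152/31 ≈ 4.9032
y₂ = k × 182 = 152 × 182 / 31 = 27664/31
≈ 892.39

892.39


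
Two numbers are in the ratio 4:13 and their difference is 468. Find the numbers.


Let A = 4k, B = 13k.
13k - 4k = 468
9k = 468 → k = 468/9 = 52
A = 4×52 = 208, B = 13×52 = 676
= A = 208, B = 676

A = 208, B = 676


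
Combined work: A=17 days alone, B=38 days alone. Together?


Rate of A = 1/17 per day
Rate of B = 1/38 per day
Combined rate = 1/17 + 1/38 = 55/646 ≈ 0.0851 per day
Days = 1 / combined rate = 646/55
≈ 11.75 days

11.75 days


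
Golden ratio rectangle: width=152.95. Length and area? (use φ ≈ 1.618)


φ = (1 + √5) / 2 ≈ 1.618
Length = width × φ = 152.95 × 1.618 = 247.4731
≈ 247.47
Area = width × length = 152.95 × 247.4731 = 37851.010645 ≈ 37851.01
= Length: 247.47, Area: 37851.01

Length: 247.47, Area: 37851.01


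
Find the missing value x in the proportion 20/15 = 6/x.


Cross multiply: 20 × x = 15 × 6
20x = 90
x = 90 / 20
= 4.50

4.50


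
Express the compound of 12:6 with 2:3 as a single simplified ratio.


Compound ratio = (12×2) : (6×3)
= 24:18
GCD = 6
= 4:3

4:3


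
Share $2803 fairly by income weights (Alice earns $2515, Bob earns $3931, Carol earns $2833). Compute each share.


Total income = 2515 + 3931 + 2833 = $9279
Alice: $2803 × 2515/9279 = $759.73
Bob: $2803 × 3931/9279 = $1187.48
Carol: $2803 × 2833/9279 = $855.79
= Alice: $759.73, Bob: $1187.48, Carol: $855.79

Alice: $759.73, Bob: $1187.48, Carol: $855.79


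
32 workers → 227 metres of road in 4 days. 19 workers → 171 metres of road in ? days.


Days ∝ work / workers, so d₂ = d₁ × (m₁/m₂) × (w₂/w₁)
Workers factor (inverse): 32/19 ≈ 1.6842
Work factor (direct): 171/227 ≈ 0.7533
d₂ = 4 × 32/19 × 171/227 = (4 × 32 × 171) / (19 × 227) = 21888/4313
≈ 5.07 days

5.07 days


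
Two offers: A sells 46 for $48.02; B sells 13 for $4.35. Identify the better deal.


Deal A: $48.02/46 = $1.0439/unit
Deal B: $4.35/13 = $0.3346/unit
B is cheaper per unit
= Deal B

Deal B


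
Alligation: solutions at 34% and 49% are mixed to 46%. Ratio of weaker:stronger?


Let x parts of 34% mix with y parts of 49%.
34x + 49y = 46(x + y)
34x + 49y = 46x + 46y
x(34 - 46) = y(46 - 49)
x/y = (49 - 46)/(46 - 34) = 3/12
Simplify: 1:4
= 1:4

1:4


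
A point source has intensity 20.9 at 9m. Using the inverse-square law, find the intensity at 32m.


I₁d₁² = I₂d₂²
I₂ = I₁ × (d₁/d₂)²
= 20.9 × (9/32)²
= 20.9 × 81/1024
= 1692.9/1024
≈ 1.6532

1.6532


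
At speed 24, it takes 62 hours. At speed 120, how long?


Inverse proportion: x × y = constant
k = 24 × 62 = 1488
y₂ = k / 120 = 1488 / 120
= 12.40

12.40


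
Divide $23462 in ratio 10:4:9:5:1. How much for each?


Total parts = 10 + 4 + 9 + 5 + 1 = 29
Part 1: 23462 × 10/29 = 8090.34
Part 2: 23462 × 4/29 = 3236.14
Part 3: 23462 × 9/29 = 7281.31
Part 4: 23462 × 5/29 = 4045.17
Part 5: 23462 × 1/29 = 809.03
= Part 1: $8090.34, Part 2: $3236.14, Part 3: $7281.31, Part 4: $4045.17, Part 5: $809.03

Part 1: $8090.34, Part 2: $3236.14, Part 3: $7281.31, Part 4: $4045.17, Part 5: $809.03


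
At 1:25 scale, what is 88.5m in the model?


Model size = real / scale
= 88.5 / 25
= 3.5400 m

3.5400 m


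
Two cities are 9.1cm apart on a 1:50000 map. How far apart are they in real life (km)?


Real distance = map distance × scale
= 9.1cm × 50000
= 455000 cm = 4550.0 m
= 4.550 km

4.550 km


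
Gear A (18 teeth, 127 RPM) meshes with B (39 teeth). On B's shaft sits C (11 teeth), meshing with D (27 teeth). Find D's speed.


Stage 1: RPM_B = RPM_A × t_A/t_B = 127 × 18/39 = 2286/39 ≈ 58.62
B and C share a shaft → RPM_C = RPM_B
Stage 2: RPM_D = RPM_C × t_C/t_D = RPM_A × (t_A×t_C)/(t_B×t_D)
Overall ratio = (18×11)/(39×27) = 198/1053
RPM_D = 127 × 198/1053 = 25146/1053
≈ 23.88 RPM

23.88 RPM


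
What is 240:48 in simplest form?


GCD(240, 48) = 48
240/48 : 48/48
= 5:1

5:1


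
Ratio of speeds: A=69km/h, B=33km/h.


Ratio = 69:33
GCD = 3
Simplified = 23:11
Time ratio (same distance) = 11:23
Speed ratio = 23:11

23:11


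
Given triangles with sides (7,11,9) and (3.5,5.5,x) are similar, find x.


Scale factor = 3.5/7 = 0.5
Missing side = 9 × 0.5
= 4.5

4.5


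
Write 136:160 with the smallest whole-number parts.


GCD(136, 160) = 8
136/8 : 160/8
= 17:20

17:20


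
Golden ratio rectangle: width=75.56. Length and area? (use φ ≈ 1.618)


φ = (1 + √5) / 2 ≈ 1.618
Length = width × φ = 75.56 × 1.618 = 122.25608
≈ 122.26
Area = width × length = 75.56 × 122.25608 = 9237.6694048 ≈ 9237.67
= Length: 122.26, Area: 9237.67

Length: 122.26, Area: 9237.67


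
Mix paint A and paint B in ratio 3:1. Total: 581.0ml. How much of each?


Total parts = 3 + 1 = 4
paint A: 581.0 × 3/4 = 435.8ml
paint B: 581.0 × 1/4 = 145.3ml
= 435.8ml and 145.3ml

435.8ml and 145.3ml


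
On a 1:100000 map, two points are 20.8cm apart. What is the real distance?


Real distance = map distance × scale
= 20.8cm × 100000
= 2080000 cm = 20800.0 m
= 20.800 km

20.800 km


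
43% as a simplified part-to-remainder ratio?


43% means 43 parts out of 100; remainder = 57
Part : remainder = 43:57
GCD = 1
= 43:57

43:57


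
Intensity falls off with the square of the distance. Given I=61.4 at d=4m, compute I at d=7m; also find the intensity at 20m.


I₁d₁² = I₂d₂²
I at 7m = 61.4 × (4/7)² = 61.4 × 16/49 = 982.4/49 ≈ 20.0490
I at 20m = 61.4 × (4/20)² = 61.4 × 16/400 = 982.4/400 = 2.4560
= 20.0490 and 2.4560

20.0490 and 2.4560


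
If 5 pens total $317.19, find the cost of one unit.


Unit rate = total / quantity
= 317.19 / 5
= $63.44 per unit

$63.44 per unit


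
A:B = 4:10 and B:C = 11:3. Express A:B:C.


Match B: multiply A:B by 11 → 44:110
Multiply B:C by 10 → 110:30
Combined: 44:110:30
GCD = 2
= 22:55:15

22:55:15


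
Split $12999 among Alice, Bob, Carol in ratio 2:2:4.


Total parts = 2 + 2 + 4 = 8
Alice: 12999 × 2/8 = 3249.75
Bob: 12999 × 2/8 = 3249.75
Carol: 12999 × 4/8 = 6499.50
= Alice: $3249.75, Bob: $3249.75, Carol: $6499.50

Alice: $3249.75, Bob: $3249.75, Carol: $6499.50


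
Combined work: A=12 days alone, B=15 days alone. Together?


Rate of A = 1/12 per day
Rate of B = 1/15 per day
Combined rate = 1/12 + 1/15 = 27/180 = 0.1500 per day
Days = 1 / combined rate = 180/27
≈ 6.67 days

6.67 days


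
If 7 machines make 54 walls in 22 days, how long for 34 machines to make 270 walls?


Days ∝ work / workers, so d₂ = d₁ × (m₁/m₂) × (w₂/w₁)
Workers factor (inverse): 7/34 ≈ 0.2059
Work factor (direct): 270/54 = 5.0000
d₂ = 22 × 7/34 × 270/54 = (22 × 7 × 270) / (34 × 54) = 41580/1836
≈ 22.65 days

22.65 days


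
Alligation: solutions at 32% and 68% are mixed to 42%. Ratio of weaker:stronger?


Let x parts of 32% mix with y parts of 68%.
32x + 68y = 42(x + y)
32x + 68y = 42x + 42y
x(32 - 42) = y(42 - 68)
x/y = (68 - 42)/(42 - 32) = 26/10
Simplify: 13:5
= 13:5

13:5


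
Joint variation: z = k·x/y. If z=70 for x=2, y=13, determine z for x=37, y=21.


z = k·x/y
Solve for k using the known point: k = z·y/x = 70×13/2 = 910/2 = 455.0000
Now evaluate at x=37, y=21:
z = k × 37 / 21 = (910 × 37) / (2 × 21) = 33670/42
≈ 801.6667

801.6667


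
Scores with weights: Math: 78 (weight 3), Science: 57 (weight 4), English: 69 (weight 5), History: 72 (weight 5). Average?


Numerator = 78×3 + 57×4 + 69×5 + 72×5
= 234 + 228 + 345 + 360
= 1167
Total weight = 17
Weighted avg = 1167/17
= 68.65

68.65


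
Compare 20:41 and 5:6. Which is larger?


20/41 = 0.4878
5/6 = 0.8333
0.4878 < 0.8333, so 20:41 is less
= 5:6

5:6


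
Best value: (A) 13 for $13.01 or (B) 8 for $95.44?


Deal A: $13.01/13 = $1.0008/unit
Deal B: $95.44/8 = $11.9300/unit
A is cheaper per unit
= Deal A

Deal A


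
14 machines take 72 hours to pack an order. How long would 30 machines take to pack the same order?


Inverse proportion: x × y = constant
k = 14 × 72 = 1008
y₂ = k / 30 = 1008 / 30
= 33.60

33.60


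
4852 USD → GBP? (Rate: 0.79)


Amount × rate = 4852 × 0.79
= 3833.08 GBP

3833.08 GBP


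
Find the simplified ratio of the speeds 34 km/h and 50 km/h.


Ratio = 34:50
GCD = 2
Simplified = 17:25
Time ratio (same distance) = 25:17
Speed ratio = 17:25

17:25


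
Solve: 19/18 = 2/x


Cross multiply: 19 × x = 18 × 2
19x = 36
x = 36 / 19
= 1.89

1.89


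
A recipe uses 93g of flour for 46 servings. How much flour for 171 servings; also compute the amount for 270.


Direct proportion: y/x = constant
k = 93/46 ≈ 2.0217
y at x=171: k × 171 = 93 × 171 / 46 = 15903/46 ≈ 345.72
y at x=270: k × 270 = 93 × 270 / 46 = 25110/46 ≈ 545.87
= 345.72 and 545.87

345.72 and 545.87


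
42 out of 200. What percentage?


Percentage = (part / whole) × 100
= (42 / 200) × 100
= 21.00%

21.00%


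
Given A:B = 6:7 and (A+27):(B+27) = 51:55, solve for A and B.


Let A = 6k, B = 7k.
(6k + 27) / (7k + 27) = 51/55
Cross-multiply: 55(6k + 27) = 51(7k + 27)
330k + 1485 = 357k + 1377
330k - 357k = 1377 - 1485
-27k = -108
k = -108/-27 = 4
A = 6×4 = 24, B = 7×4 = 28
= A = 24, B = 28

A = 24, B = 28


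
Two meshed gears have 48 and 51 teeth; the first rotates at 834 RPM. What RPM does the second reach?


Gear ratio = 48:51 = 16:17
RPM_B = RPM_A × (teeth_A / teeth_B)
= 834 × (48/51)
= 784.9 RPM

784.9 RPM


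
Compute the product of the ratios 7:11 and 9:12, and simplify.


Compound ratio = (7×9) : (11×12)
= 63:132
GCD = 3
= 21:44

21:44


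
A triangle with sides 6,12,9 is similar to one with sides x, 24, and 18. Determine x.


Scale factor = 24/12 = 2
Missing side = 6 × 2
= 12.0

12.0


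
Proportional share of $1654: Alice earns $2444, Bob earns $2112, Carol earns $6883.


Total income = 2444 + 2112 + 6883 = $11439
Alice: $1654 × 2444/11439 = $353.39
Bob: $1654 × 2112/11439 = $305.38
Carol: $1654 × 6883/11439 = $995.23
= Alice: $353.39, Bob: $305.38, Carol: $995.23

Alice: $353.39, Bob: $305.38, Carol: $995.23


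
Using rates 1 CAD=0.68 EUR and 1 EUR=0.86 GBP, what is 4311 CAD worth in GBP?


Step 1: 4311 CAD × 0.68 = 2931.48 EUR
Step 2: 2931.48 EUR × 0.86 = 2521.07 GBP
Implied rate CAD→GBP = 0.68 × 0.86 = 0.5848
= 2521.07 GBP

2521.07 GBP


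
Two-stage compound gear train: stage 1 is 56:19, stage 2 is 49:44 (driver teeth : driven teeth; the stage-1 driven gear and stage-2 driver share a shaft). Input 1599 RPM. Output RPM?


Stage 1: RPM_B = RPM_A × t_A/t_B = 1599 × 56/19 = 89544/19 ≈ 4712.84
B and C share a shaft → RPM_C = RPM_B
Stage 2: RPM_D = RPM_C × t_C/t_D = RPM_A × (t_A×t_C)/(t_B×t_D)
Overall ratio = (56×49)/(19×44) = 2744/836
RPM_D = 1599 × 2744/836 = 4387656/836
≈ 5248.39 RPM

5248.39 RPM


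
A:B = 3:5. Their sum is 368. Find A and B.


Let A = 3k, B = 5k.
3k + 5k = 368
8k = 368 → k = 368/8 = 46
A = 3×46 = 138, B = 5×46 = 230
= A = 138, B = 230

A = 138, B = 230


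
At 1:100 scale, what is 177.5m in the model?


Model size = real / scale
= 177.5 / 100
= 1.7750 m

1.7750 m


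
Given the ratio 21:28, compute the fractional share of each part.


Total parts = 21 + 28 = 49
First part: 21/49 = 3/7
Second part: 28/49 = 4/7
= 3/7 and 4/7

3/7 and 4/7


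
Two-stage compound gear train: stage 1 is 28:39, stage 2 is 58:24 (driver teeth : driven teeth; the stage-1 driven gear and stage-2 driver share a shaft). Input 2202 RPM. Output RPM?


Stage 1: RPM_B = RPM_A × t_A/t_B = 2202 × 28/39 = 61656/39 ≈ 1580.92
B and C share a shaft → RPM_C = RPM_B
Stage 2: RPM_D = RPM_C × t_C/t_D = RPM_A × (t_A×t_C)/(t_B×t_D)
Overall ratio = (28×58)/(39×24) = 1624/936
RPM_D = 2202 × 1624/936 = 3576048/936
≈ 3820.56 RPM

3820.56 RPM


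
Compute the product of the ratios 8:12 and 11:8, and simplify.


Compound ratio = (8×11) : (12×8)
= 88:96
GCD = 8
= 11:12

11:12


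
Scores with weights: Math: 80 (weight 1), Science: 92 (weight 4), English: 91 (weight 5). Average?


Numerator = 80×1 + 92×4 + 91×5
= 80 + 368 + 455
= 903
Total weight = 10
Weighted avg = 903/10
= 90.30

90.30


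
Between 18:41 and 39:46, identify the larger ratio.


18/41 = 0.4390
39/46 = 0.8478
0.4390 < 0.8478, so 18:41 is less
= 39:46

39:46


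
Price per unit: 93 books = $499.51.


Unit rate = total / quantity
= 499.51 / 93
= $5.37 per unit

$5.37 per unit


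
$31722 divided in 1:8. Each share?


Total parts = 1 + 8 = 9
Part 1: 31722 × 1/9 = 3524.67
Part 2: 31722 × 8/9 = 28197.33
= Part 1: $3524.67, Part 2: $28197.33

Part 1: $3524.67, Part 2: $28197.33


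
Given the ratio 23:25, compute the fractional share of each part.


Total parts = 23 + 25 = 48
First part: 23/48 = 23/48
Second part: 25/48 = 25/48
= 23/48 and 25/48

23/48 and 25/48


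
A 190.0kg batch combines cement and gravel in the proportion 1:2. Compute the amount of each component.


Total parts = 1 + 2 = 3
cement: 190.0 × 1/3 = 63.3kg
gravel: 190.0 × 2/3 = 126.7kg
= 63.3kg and 126.7kg

63.3kg and 126.7kg


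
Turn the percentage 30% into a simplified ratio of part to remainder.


30% means 30 parts out of 100; remainder = 70
Part : remainder = 30:70
GCD = 10
= 3:7

3:7


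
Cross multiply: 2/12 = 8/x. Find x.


Cross multiply: 2 × x = 12 × 8
2x = 96
x = 96 / 2
= 48.00

48.00


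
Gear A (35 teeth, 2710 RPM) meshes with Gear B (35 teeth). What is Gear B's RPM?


Gear ratio = 35:35 = 1:1
RPM_B = RPM_A × (teeth_A / teeth_B)
= 2710 × (35/35)
= 2710.0 RPM

2710.0 RPM


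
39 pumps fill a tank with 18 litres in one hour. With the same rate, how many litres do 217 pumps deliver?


Direct proportion: y/x = constant
k = 18/39 ≈ 0.4615
y₂ = k × 217 = 18 × 217 / 39 = 3906/39
≈ 100.15

100.15


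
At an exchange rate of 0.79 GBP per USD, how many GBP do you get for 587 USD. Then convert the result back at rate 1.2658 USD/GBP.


Amount × rate = 587 × 0.79 = 463.73 GBP
Round-trip: 463.73 × 1.2658 = 586.99 USD
= 463.73 GBP, then 586.99 USD

463.73 GBP, then 586.99 USD


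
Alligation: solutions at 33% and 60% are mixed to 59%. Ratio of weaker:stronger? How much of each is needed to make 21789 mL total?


Let x parts of 33% mix with y parts of 60%.
33x + 60y = 59(x + y)
33x + 60y = 59x + 59y
x(33 - 59) = y(59 - 60)
x/y = (60 - 59)/(59 - 33) = 1/26
Simplify: 1:26
Total parts = 27; one part = 21789/27 = 807.00 mL
33% solution: 1×807.00 = 807.00 mL
60% solution: 26×807.00 = 20982.00 mL
= ratio 1:26; 807.00 mL and 20982.00 mL

ratio 1:26; 807.00 mL and 20982.00 mL


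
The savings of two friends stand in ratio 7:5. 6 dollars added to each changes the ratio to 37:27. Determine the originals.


Let A = 7k, B = 5k.
(7k + 6) / (5k + 6) = 37/27
Cross-multiply: 27(7k + 6) = 37(5k + 6)
189k + 162 = 185k + 222
189k - 185k = 222 - 162
4k = 60
k = 60/4 = 15
A = 7×15 = 105, B = 5×15 = 75
= A = 105, B = 75

A = 105, B = 75


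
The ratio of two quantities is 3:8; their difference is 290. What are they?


Let A = 3k, B = 8k.
8k - 3k = 290
5k = 290 → k = 290/5 = 58
A = 3×58 = 174, B = 8×58 = 464
= A = 174, B = 464

A = 174, B = 464


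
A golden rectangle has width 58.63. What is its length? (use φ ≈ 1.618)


φ = (1 + √5) / 2 ≈ 1.618
Length = width × φ = 58.63 × 1.618 = 94.86334
≈ 94.86

94.86


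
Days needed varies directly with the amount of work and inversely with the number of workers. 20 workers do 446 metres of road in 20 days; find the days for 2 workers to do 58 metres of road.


Days ∝ work / workers, so d₂ = d₁ × (m₁/m₂) × (w₂/w₁)
Workers factor (inverse): 20/2 = 10.0000
Work factor (direct): 58/446 ≈ 0.1300
d₂ = 20 × 20/2 × 58/446 = (20 × 20 × 58) / (2 × 446) = 23200/892
≈ 26.01 days

26.01 days


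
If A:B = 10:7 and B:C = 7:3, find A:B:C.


Match B: multiply A:B by 7 → 70:49
Multiply B:C by 7 → 49:21
Combined: 70:49:21
GCD = 7
= 10:7:3

10:7:3


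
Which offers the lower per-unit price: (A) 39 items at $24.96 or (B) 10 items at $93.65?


Deal A: $24.96/39 = $0.6400/unit
Deal B: $93.65/10 = $9.3650/unit
A is cheaper per unit
= Deal A

Deal A


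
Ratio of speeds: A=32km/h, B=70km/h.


Ratio = 32:70
GCD = 2
Simplified = 16:35
Time ratio (same distance) = 35:16
Speed ratio = 16:35

16:35


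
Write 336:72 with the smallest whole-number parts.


GCD(336, 72) = 24
336/24 : 72/24
= 14:3

14:3


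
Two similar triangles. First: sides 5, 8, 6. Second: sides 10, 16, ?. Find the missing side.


Scale factor = 10/5 = 2
Missing side = 6 × 2
= 12.0

12.0


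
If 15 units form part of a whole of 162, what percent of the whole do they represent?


Percentage = (part / whole) × 100
= (15 / 162) × 100
≈ 9.26%

9.26%


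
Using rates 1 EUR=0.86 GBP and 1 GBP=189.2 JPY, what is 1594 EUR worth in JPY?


Step 1: 1594 EUR × 0.86 = 1370.84 GBP
Step 2: 1370.84 GBP × 189.2 = 259362.93 JPY
Implied rate EUR→JPY = 0.86 × 189.2 = 162.7120
= 259362.93 JPY

259362.93 JPY


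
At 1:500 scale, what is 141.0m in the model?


Model size = real / scale
= 141.0 / 500
= 0.2820 m

0.2820 m


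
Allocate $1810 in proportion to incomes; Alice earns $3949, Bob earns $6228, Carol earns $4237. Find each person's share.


Total income = 3949 + 6228 + 4237 = $14414
Alice: $1810 × 3949/14414 = $495.89
Bob: $1810 × 6228/14414 = $782.06
Carol: $1810 × 4237/14414 = $532.05
= Alice: $495.89, Bob: $782.06, Carol: $532.05

Alice: $495.89, Bob: $782.06, Carol: $532.05


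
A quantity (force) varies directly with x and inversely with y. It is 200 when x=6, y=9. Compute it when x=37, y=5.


z = k·x/y
Solve for k using the known point: k = z·y/x = 200×9/6 = 1800/6 = 300.0000
Now evaluate at x=37, y=5:
z = k × 37 / 5 = (1800 × 37) / (6 × 5) = 66600/30
= 2220.0000

2220.0000


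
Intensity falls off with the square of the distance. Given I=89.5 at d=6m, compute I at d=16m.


I₁d₁² = I₂d₂²
I₂ = I₁ × (d₁/d₂)²
= 89.5 × (6/16)²
= 89.5 × 36/256
= 3222/256
≈ 12.5859

12.5859


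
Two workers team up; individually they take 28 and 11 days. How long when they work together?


Rate of A = 1/28 per day
Rate of B = 1/11 per day
Combined rate = 1/28 + 1/11 = 39/308 ≈ 0.1266 per day
Days = 1 / combined rate = 308/39
≈ 7.90 days

7.90 days


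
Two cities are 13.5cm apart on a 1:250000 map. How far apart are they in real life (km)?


Real distance = map distance × scale
= 13.5cm × 250000
= 3375000 cm = 33750.0 m
= 33.750 km

33.750 km


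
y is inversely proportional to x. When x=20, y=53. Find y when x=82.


Inverse proportion: x × y = constant
k = 20 × 53 = 1060
y₂ = k / 82 = 1060 / 82
= 12.93

12.93


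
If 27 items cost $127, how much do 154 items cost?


Direct proportion: y/x = constant
k = 127/27 ≈ 4.7037
y₂ = k × 154 = 127 × 154 / 27 = 19558/27
≈ 724.37

724.37


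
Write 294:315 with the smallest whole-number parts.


GCD(294, 315) = 21
294/21 : 315/21
= 14:15

14:15


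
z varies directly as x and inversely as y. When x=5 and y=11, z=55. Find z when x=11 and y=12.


z = k·x/y
Solve for k using the known point: k = z·y/x = 55×11/5 = 605/5 = 121.0000
Now evaluate at x=11, y=12:
z = k × 11 / 12 = (605 × 11) / (5 × 12) = 6655/60
≈ 110.9167

110.9167


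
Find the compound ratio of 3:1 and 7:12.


Compound ratio = (3×7) : (1×12)
= 21:12
GCD = 3
= 7:4

7:4


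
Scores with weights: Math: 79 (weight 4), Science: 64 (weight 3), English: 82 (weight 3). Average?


Numerator = 79×4 + 64×3 + 82×3
= 316 + 192 + 246
= 754
Total weight = 10
Weighted avg = 754/10
= 75.40

75.40


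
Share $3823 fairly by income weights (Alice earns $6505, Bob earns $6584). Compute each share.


Total income = 6505 + 6584 = $13089
Alice: $3823 × 6505/13089 = $1899.96
Bob: $3823 × 6584/13089 = $1923.04
= Alice: $1899.96, Bob: $1923.04

Alice: $1899.96, Bob: $1923.04


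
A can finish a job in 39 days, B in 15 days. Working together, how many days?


Rate of A = 1/39 per day
Rate of B = 1/15 per day
Combined rate = 1/39 + 1/15 = 54/585 ≈ 0.0923 per day
Days = 1 / combined rate = 585/54
≈ 10.83 days

10.83 days


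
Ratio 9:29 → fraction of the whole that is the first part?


Total parts = 9 + 29 = 38
First part: 9/38 = 9/38
= 9/38

9/38


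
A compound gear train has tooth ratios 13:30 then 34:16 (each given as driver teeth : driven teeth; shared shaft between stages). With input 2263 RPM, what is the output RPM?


Stage 1: RPM_B = RPM_A × t_A/t_B = 2263 × 13/30 = 29419/30 ≈ 980.63
B and C share a shaft → RPM_C = RPM_B
Stage 2: RPM_D = RPM_C × t_C/t_D = RPM_A × (t_A×t_C)/(t_B×t_D)
Overall ratio = (13×34)/(30×16) = 442/480
RPM_D = 2263 × 442/480 = 1000246/480
≈ 2083.85 RPM

2083.85 RPM


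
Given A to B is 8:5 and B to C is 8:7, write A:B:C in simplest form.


Match B: multiply A:B by 8 → 64:40
Multiply B:C by 5 → 40:35
Combined: 64:40:35
GCD = 1
= 64:40:35

64:40:35


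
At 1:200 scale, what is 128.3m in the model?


Model size = real / scale
= 128.3 / 200
= 0.6415 m

0.6415 m


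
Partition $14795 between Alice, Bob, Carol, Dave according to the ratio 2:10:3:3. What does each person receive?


Total parts = 2 + 10 + 3 + 3 = 18
Alice: 14795 × 2/18 = 1643.89
Bob: 14795 × 10/18 = 8219.44
Carol: 14795 × 3/18 = 2465.83
Dave: 14795 × 3/18 = 2465.83
= Alice: $1643.89, Bob: $8219.44, Carol: $2465.83, Dave: $2465.83

Alice: $1643.89, Bob: $8219.44, Carol: $2465.83, Dave: $2465.83


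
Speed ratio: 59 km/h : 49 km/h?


Ratio = 59:49
GCD = 1
Simplified = 59:49
Time ratio (same distance) = 49:59
Speed ratio = 59:49

59:49


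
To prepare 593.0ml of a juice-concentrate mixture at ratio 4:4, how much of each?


Total parts = 4 + 4 = 8
juice: 593.0 × 4/8 = 296.5ml
concentrate: 593.0 × 4/8 = 296.5ml
= 296.5ml and 296.5ml

296.5ml and 296.5ml


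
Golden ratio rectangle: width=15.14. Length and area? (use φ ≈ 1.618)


φ = (1 + √5) / 2 ≈ 1.618
Length = width × φ = 15.14 × 1.618 = 24.49652
≈ 24.50
Area = width × length = 15.14 × 24.49652 = 370.8773128 ≈ 370.88
= Length: 24.50, Area: 370.88

Length: 24.50, Area: 370.88


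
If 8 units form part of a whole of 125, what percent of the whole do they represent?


Percentage = (part / whole) × 100
= (8 / 125) × 100
= 6.40%

6.40%


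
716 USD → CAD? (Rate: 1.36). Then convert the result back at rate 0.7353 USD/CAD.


Amount × rate = 716 × 1.36 = 973.76 CAD
Round-trip: 973.76 × 0.7353 = 716.01 USD
= 973.76 CAD, then 716.01 USD

973.76 CAD, then 716.01 USD


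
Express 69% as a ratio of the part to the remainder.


69% means 69 parts out of 100; remainder = 31
Part : remainder = 69:31
GCD = 1
= 69:31

69:31


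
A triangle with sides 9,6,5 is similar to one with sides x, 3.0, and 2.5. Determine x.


Scale factor = 3.0/6 = 0.5
Missing side = 9 × 0.5
= 4.5

4.5


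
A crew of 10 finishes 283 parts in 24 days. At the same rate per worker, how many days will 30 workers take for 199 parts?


Days ∝ work / workers, so d₂ = d₁ × (m₁/m₂) × (w₂/w₁)
Workers factor (inverse): 10/30 ≈ 0.3333
Work factor (direct): 199/283 ≈ 0.7032
d₂ = 24 × 10/30 × 199/283 = (24 × 10 × 199) / (30 × 283) = 47760/8490
≈ 5.63 days

5.63 days


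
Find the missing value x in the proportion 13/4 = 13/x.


Cross multiply: 13 × x = 4 × 13
13x = 52
x = 52 / 13
= 4.00

4.00


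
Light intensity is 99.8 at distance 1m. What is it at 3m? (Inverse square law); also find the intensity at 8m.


I₁d₁² = I₂d₂²
I at 3m = 99.8 × (1/3)² = 99.8 × 1/9 = 99.8/9 ≈ 11.0889
I at 8m = 99.8 × (1/8)² = 99.8 × 1/64 = 99.8/64 ≈ 1.5594
= 11.0889 and 1.5594

11.0889 and 1.5594


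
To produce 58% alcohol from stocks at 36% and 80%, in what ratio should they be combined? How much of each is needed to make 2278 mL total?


Let x parts of 36% mix with y parts of 80%.
36x + 80y = 58(x + y)
36x + 80y = 58x + 58y
x(36 - 58) = y(58 - 80)
x/y = (80 - 58)/(58 - 36) = 22/22
Simplify: 1:1
Total parts = 2; one part = 2278/2 = 1139.00 mL
36% solution: 1×1139.00 = 1139.00 mL
80% solution: 1×1139.00 = 1139.00 mL
= ratio 1:1; 1139.00 mL and 1139.00 mL

ratio 1:1; 1139.00 mL and 1139.00 mL


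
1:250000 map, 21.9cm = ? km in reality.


Real distance = map distance × scale
= 21.9cm × 250000
= 5475000 cm = 54750.0 m
= 54.750 km

54.750 km


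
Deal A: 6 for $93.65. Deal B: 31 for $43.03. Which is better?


Deal A: $93.65/6 = $15.6083/unit
Deal B: $43.03/31 = $1.3881/unit
B is cheaper per unit
= Deal B

Deal B


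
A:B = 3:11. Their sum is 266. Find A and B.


Let A = 3k, B = 11k.
3k + 11k = 266
14k = 266 → k = 266/14 = 19
A = 3×19 = 57, B = 11×19 = 209
= A = 57, B = 209

A = 57, B = 209


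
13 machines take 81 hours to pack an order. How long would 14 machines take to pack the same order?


Inverse proportion: x × y = constant
k = 13 × 81 = 1053
y₂ = k / 14 = 1053 / 14
= 75.21

75.21


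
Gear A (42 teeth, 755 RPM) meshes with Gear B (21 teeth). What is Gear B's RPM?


Gear ratio = 42:21 = 2:1
RPM_B = RPM_A × (teeth_A / teeth_B)
= 755 × (42/21)
= 1510.0 RPM

1510.0 RPM


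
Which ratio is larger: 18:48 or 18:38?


18/48 = 0.3750
18/38 = 0.4737
0.3750 < 0.4737, so 18:48 is less
= 18:38

18:38


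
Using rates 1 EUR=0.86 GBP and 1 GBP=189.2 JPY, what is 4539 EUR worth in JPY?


Step 1: 4539 EUR × 0.86 = 3903.54 GBP
Step 2: 3903.54 GBP × 189.2 = 738549.77 JPY
Implied rate EUR→JPY = 0.86 × 189.2 = 162.7120
= 738549.77 JPY

738549.77 JPY


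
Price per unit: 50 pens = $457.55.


Unit rate = total / quantity
= 457.55 / 50
= $9.15 per unit

$9.15 per unit


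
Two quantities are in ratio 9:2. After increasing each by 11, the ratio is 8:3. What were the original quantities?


Let A = 9k, B = 2k.
(9k + 11) / (2k + 11) = 8/3
Cross-multiply: 3(9k + 11) = 8(2k + 11)
27k + 33 = 16k + 88
27k - 16k = 88 - 33
11k = 55
k = 55/11 = 5
A = 9×5 = 45, B = 2×5 = 10
= A = 45, B = 10

A = 45, B = 10


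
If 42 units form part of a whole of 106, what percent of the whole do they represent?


Percentage = (part / whole) × 100
= (42 / 106) × 100
≈ 39.62%

39.62%


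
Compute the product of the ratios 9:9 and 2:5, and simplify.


Compound ratio = (9×2) : (9×5)
= 18:45
GCD = 9
= 2:5

2:5


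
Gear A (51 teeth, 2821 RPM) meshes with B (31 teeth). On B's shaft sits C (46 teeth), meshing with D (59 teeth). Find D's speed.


Stage 1: RPM_B = RPM_A × t_A/t_B = 2821 × 51/31 = 143871/31 = 4641.00
B and C share a shaft → RPM_C = RPM_B
Stage 2: RPM_D = RPM_C × t_C/t_D = RPM_A × (t_A×t_C)/(t_B×t_D)
Overall ratio = (51×46)/(31×59) = 2346/1829
RPM_D = 2821 × 2346/1829 = 6618066/1829
≈ 3618.41 RPM

3618.41 RPM


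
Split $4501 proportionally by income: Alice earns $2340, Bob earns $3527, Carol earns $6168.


Total income = 2340 + 3527 + 6168 = $12035
Alice: $4501 × 2340/12035 = $875.14
Bob: $4501 × 3527/12035 = $1319.07
Carol: $4501 × 6168/12035 = $2306.79
= Alice: $875.14, Bob: $1319.07, Carol: $2306.79

Alice: $875.14, Bob: $1319.07, Carol: $2306.79


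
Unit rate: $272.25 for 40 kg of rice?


Unit rate = total / quantity
= 272.25 / 40
= $6.81 per unit

$6.81 per unit


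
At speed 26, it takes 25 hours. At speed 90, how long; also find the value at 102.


Inverse proportion: x × y = constant
k = 26 × 25 = 650
At x=90: k/90 = 7.22
At x=102: k/102 = 6.37
= 7.22 and 6.37

7.22 and 6.37


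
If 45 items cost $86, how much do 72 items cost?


Direct proportion: y/x = constant
k = 86/45 ≈ 1.9111
y₂ = k × 72 = 86 × 72 / 45 = 6192/45
= 137.60

137.60


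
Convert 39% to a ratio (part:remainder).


39% means 39 parts out of 100; remainder = 61
Part : remainder = 39:61
GCD = 1
= 39:61

39:61
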